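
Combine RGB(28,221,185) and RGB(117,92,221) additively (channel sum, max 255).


Additive: each channel = min(255, C₁+C₂)
R: 28+117 = 145 → 145
G: 221+92 = 313 → 255
B: 185+221 = 406 → 255
= RGB(145, 255, 255)


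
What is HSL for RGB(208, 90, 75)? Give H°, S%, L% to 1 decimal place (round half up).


Normalize: R'=208/255≈0.8157, G'=90/255≈0.3529, B'=75/255≈0.2941
Max=208/255, Min=75/255, Δ=Max-Min=133/255
L = (Max+Min)/2 = (208+75)/510 = 283/510 = 0.55490… → L = 55.5%
L > 0.5 → S = Δ/(2-Max-Min) = 133/(510-208-75) = 133/227 = 0.58590… → S = 58.6%
(the 1/255 factors cancel in S and H, so raw channel differences can be used)
Max is R' → H = 60 × (((G-B)/Δ) mod 6) = 60 × (((90-75)/133) mod 6)
  15/133 = 0.1127…
  H = 60 × 0.1127… = 6.766…° → H = 6.8°
= HSL(6.8°, 58.6%, 55.5%)


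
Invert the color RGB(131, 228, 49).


Invert: (255-R, 255-G, 255-B)
R: 255-131 = 124
G: 255-228 = 27
B: 255-49 = 206
= RGB(124, 27, 206)


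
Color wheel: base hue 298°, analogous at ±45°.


Base hue: 298°
Left analog: (298 - 45) mod 360 = 253°
Right analog: (298 + 45) mod 360 = 343°
Analogous hues = 253° and 343°


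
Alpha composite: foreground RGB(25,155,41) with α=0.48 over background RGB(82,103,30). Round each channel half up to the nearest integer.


C = α×F + (1-α)×B, with 1-α = 0.52
R: 0.48×25 + 0.52×82 = 12.00 + 42.64 = 54.64 → 55
G: 0.48×155 + 0.52×103 = 74.40 + 53.56 = 127.96 → 128
B: 0.48×41 + 0.52×30 = 19.68 + 15.60 = 35.28 → 35
= RGB(55, 128, 35)


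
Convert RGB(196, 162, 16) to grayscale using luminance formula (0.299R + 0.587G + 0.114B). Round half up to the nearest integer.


Gray = 0.299×R + 0.587×G + 0.114×B
Gray = 0.299×196 + 0.587×162 + 0.114×16
Gray = 58.604 + 95.094 + 1.824
Gray = 155.522 → round half up → 156
Gray = 156


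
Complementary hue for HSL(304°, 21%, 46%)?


Complement = opposite side of color wheel = hue + 180°
H' = (304 + 180) mod 360 = 124°
S and L unchanged.
= HSL(124°, 21%, 46%)


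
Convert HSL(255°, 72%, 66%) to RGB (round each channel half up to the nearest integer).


H=255°, S=0.72, L=0.66
C = (1-|2L-1|)×S = (1-|0.32|)×0.72 = 0.4896
H' = H/60 = 255/60 ≈ 4.2500; X = C×(1-|H' mod 2 - 1|) = 0.1224
m = L - C/2 = 0.66 - 0.2448 = 0.4152
Sector ⌊H'⌋ = 4 → (R',G',B') = (0.1224, 0.0, 0.4896)
RGB = ((R'+m)×255, (G'+m)×255, (B'+m)×255) = (137.088, 105.876, 230.724)
Round half up → RGB(137, 106, 231)


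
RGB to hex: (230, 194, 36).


R = 230 → E6 (hex)
G = 194 → C2 (hex)
B = 36 → 24 (hex)
Hex = #E6C224


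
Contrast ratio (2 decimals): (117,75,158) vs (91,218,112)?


Linearize each sRGB channel c=v/255: c/12.92 if c ≤ 0.04045 else ((c+0.055)/1.055)^2.4
L = 0.2126×R_lin + 0.7152×G_lin + 0.0722×B_lin
Color 1 (117,75,158):
  R=117: 117/255≈0.4588 > 0.04045 → ((0.4588+0.055)/1.055)^2.4 ≈ 0.17789
  G=75: 75/255≈0.2941 > 0.04045 → ((0.2941+0.055)/1.055)^2.4 ≈ 0.07036
  B=158: 158/255≈0.6196 > 0.04045 → ((0.6196+0.055)/1.055)^2.4 ≈ 0.34191
  L1 = 0.2126×0.17789 + 0.7152×0.07036 + 0.0722×0.34191 ≈ 0.11283
Color 2 (91,218,112):
  R=91: 91/255≈0.3569 > 0.04045 → ((0.3569+0.055)/1.055)^2.4 ≈ 0.10462
  G=218: 218/255≈0.8549 > 0.04045 → ((0.8549+0.055)/1.055)^2.4 ≈ 0.70110
  B=112: 112/255≈0.4392 > 0.04045 → ((0.4392+0.055)/1.055)^2.4 ≈ 0.16203
  L2 = 0.2126×0.10462 + 0.7152×0.70110 + 0.0722×0.16203 ≈ 0.53537
Lighter = 0.53537, Darker = 0.11283
Ratio = (L_lighter + 0.05) / (L_darker + 0.05)
Ratio = (0.53537 + 0.05) / (0.11283 + 0.05) = 0.58537 / 0.16283 ≈ 3.5950
Ratio ≈ 3.60:1


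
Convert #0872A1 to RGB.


08 → 8 (R)
72 → 114 (G)
A1 → 161 (B)
= RGB(8, 114, 161)


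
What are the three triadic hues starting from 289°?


Triadic: equally spaced at 120° intervals
H1 = 289°
H2 = (289 + 120) mod 360 = 49°
H3 = (289 + 240) mod 360 = 169°
Triadic = 289°, 49°, 169°


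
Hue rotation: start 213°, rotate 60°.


New hue = (H + rotation) mod 360
New hue = (213 + 60) mod 360
= 273 mod 360
= 273°


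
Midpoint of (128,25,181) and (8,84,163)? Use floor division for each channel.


Midpoint: each channel = ⌊(C₁+C₂)/2⌋
R: ⌊(128+8)/2⌋ = 68
G: ⌊(25+84)/2⌋ = 54
B: ⌊(181+163)/2⌋ = 172
= RGB(68, 54, 172)


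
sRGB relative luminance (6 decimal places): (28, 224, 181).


Linearize each channel (sRGB transfer function): c = v/255; c_lin = c/12.92 if c ≤ 0.04045, else ((c+0.055)/1.055)^2.4
  R: 28/255 ≈ 0.109804 > 0.04045 → ((0.109804+0.055)/1.055)^2.4 ≈ 0.011612
  G: 224/255 ≈ 0.878431 > 0.04045 → ((0.878431+0.055)/1.055)^2.4 ≈ 0.745404
  B: 181/255 ≈ 0.709804 > 0.04045 → ((0.709804+0.055)/1.055)^2.4 ≈ 0.462077
R_lin = 0.011612, G_lin = 0.745404, B_lin = 0.462077
L = 0.2126×R + 0.7152×G + 0.0722×B
L = 0.2126×0.011612 + 0.7152×0.745404 + 0.0722×0.462077
L ≈ 0.568944


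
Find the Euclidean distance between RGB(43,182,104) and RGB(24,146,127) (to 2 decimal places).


d = √[(R₁-R₂)² + (G₁-G₂)² + (B₁-B₂)²]
d = √[(43-24)² + (182-146)² + (104-127)²]
d = √[361 + 1296 + 529]
d = √2186
d ≈ 46.75


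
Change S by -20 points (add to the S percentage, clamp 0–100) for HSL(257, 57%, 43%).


Original S = 57%
Adjustment = -20 percentage points
New S = 57 + (-20) = 37
Clamp to [0, 100] → 37
= HSL(257°, 37%, 43%)


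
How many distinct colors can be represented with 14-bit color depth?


Colors = 2^bits = 2^14
= 16,384 colors


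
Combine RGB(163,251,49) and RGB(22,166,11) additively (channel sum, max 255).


Additive: each channel = min(255, C₁+C₂)
R: 163+22 = 185 → 185
G: 251+166 = 417 → 255
B: 49+11 = 60 → 60
= RGB(185, 255, 60)


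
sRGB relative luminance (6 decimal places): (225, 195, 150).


Linearize each channel (sRGB transfer function): c = v/255; c_lin = c/12.92 if c ≤ 0.04045, else ((c+0.055)/1.055)^2.4
  R: 225/255 ≈ 0.882353 > 0.04045 → ((0.882353+0.055)/1.055)^2.4 ≈ 0.752942
  G: 195/255 ≈ 0.764706 > 0.04045 → ((0.764706+0.055)/1.055)^2.4 ≈ 0.545724
  B: 150/255 ≈ 0.588235 > 0.04045 → ((0.588235+0.055)/1.055)^2.4 ≈ 0.304987
R_lin = 0.752942, G_lin = 0.545724, B_lin = 0.304987
L = 0.2126×R + 0.7152×G + 0.0722×B
L = 0.2126×0.752942 + 0.7152×0.545724 + 0.0722×0.304987
L ≈ 0.572398


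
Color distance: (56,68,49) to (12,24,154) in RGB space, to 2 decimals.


d = √[(R₁-R₂)² + (G₁-G₂)² + (B₁-B₂)²]
d = √[(56-12)² + (68-24)² + (49-154)²]
d = √[1936 + 1936 + 11025]
d = √14897
d ≈ 122.05


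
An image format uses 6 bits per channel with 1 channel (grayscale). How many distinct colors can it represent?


Total bits = 6 bits/channel × 1 channels = 6 bits
Distinct colors = 2^6
= 64 colors


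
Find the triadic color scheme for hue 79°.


Triadic: equally spaced at 120° intervals
H1 = 79°
H2 = (79 + 120) mod 360 = 199°
H3 = (79 + 240) mod 360 = 319°
Triadic = 79°, 199°, 319°


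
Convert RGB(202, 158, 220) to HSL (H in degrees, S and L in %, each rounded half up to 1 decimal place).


Normalize: R'=202/255≈0.7922, G'=158/255≈0.6196, B'=220/255≈0.8627
Max=220/255, Min=158/255, Δ=Max-Min=62/255
L = (Max+Min)/2 = (220+158)/510 = 378/510 = 0.74117… → L = 74.1%
L > 0.5 → S = Δ/(2-Max-Min) = 62/(510-220-158) = 62/132 = 0.46969… → S = 47.0%
(the 1/255 factors cancel in S and H, so raw channel differences can be used)
Max is B' → H = 60 × ((R-G)/Δ + 4) = 60 × ((202-158)/62 + 4)
  44/62 + 4 = 0.7096… + 4 = 4.7096…
  H = 60 × 4.7096… = 282.580…° → H = 282.6°
= HSL(282.6°, 47.0%, 74.1%)


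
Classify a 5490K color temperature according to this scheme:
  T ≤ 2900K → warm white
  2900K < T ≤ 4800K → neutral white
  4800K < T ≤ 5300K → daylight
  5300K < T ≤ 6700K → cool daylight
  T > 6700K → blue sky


Temperature: 5490K
5300K < 5490K ≤ 6700K → cool daylight
Classification: cool daylight


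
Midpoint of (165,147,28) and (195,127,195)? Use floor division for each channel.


Midpoint: each channel = ⌊(C₁+C₂)/2⌋
R: ⌊(165+195)/2⌋ = 180
G: ⌊(147+127)/2⌋ = 137
B: ⌊(28+195)/2⌋ = 111
= RGB(180, 137, 111)


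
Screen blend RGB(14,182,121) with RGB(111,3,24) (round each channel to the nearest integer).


Screen: C = 255 - (255-A)×(255-B)/255, rounded to nearest integer
R: 255 - (255-14)×(255-111)/255 = 255 - 34704/255 ≈ 255 - 136.094 = 118.906 → 119
G: 255 - (255-182)×(255-3)/255 = 255 - 18396/255 ≈ 255 - 72.141 = 182.859 → 183
B: 255 - (255-121)×(255-24)/255 = 255 - 30954/255 ≈ 255 - 121.388 = 133.612 → 134
= RGB(119, 183, 134)


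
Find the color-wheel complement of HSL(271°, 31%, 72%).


Complement = opposite side of color wheel = hue + 180°
H' = (271 + 180) mod 360 = 91°
S and L unchanged.
= HSL(91°, 31%, 72%)


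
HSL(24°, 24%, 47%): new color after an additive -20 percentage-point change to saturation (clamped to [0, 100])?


Original S = 24%
Adjustment = -20 percentage points
New S = 24 + (-20) = 4
Clamp to [0, 100] → 4
= HSL(24°, 4%, 47%)


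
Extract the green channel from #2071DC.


Color: #2071DC
R = 20 = 32
G = 71 = 113
B = DC = 220
Green = 113


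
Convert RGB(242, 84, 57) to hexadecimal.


R = 242 → F2 (hex)
G = 84 → 54 (hex)
B = 57 → 39 (hex)
Hex = #F25439


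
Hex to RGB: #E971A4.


E9 → 233 (R)
71 → 113 (G)
A4 → 164 (B)
= RGB(233, 113, 164)


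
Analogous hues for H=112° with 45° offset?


Base hue: 112°
Left analog: (112 - 45) mod 360 = 67°
Right analog: (112 + 45) mod 360 = 157°
Analogous hues = 67° and 157°


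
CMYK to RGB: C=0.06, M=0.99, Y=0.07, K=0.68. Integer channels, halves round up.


R = 255 × (1-C) × (1-K) = 255 × 0.94 × 0.32 = 76.704 → 77
G = 255 × (1-M) × (1-K) = 255 × 0.01 × 0.32 = 0.816 → 1
B = 255 × (1-Y) × (1-K) = 255 × 0.93 × 0.32 = 75.888 → 76
= RGB(77, 1, 76)


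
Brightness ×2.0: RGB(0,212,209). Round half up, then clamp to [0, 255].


Multiply each channel by 2.0, round half up, clamp to [0, 255]
R: 0×2.0 = 0
G: 212×2.0 = 424 → clamp → 255
B: 209×2.0 = 418 → clamp → 255
= RGB(0, 255, 255)


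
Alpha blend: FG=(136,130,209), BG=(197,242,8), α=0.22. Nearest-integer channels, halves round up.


C = α×F + (1-α)×B, with 1-α = 0.78
R: 0.22×136 + 0.78×197 = 29.92 + 153.66 = 183.58 → 184
G: 0.22×130 + 0.78×242 = 28.60 + 188.76 = 217.36 → 217
B: 0.22×209 + 0.78×8 = 45.98 + 6.24 = 52.22 → 52
= RGB(184, 217, 52)


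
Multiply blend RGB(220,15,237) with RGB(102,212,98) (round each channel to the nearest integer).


Multiply: C = A×B/255, rounded to nearest integer
R: 220×102/255 = 22440/255 ≈ 88.000 → 88
G: 15×212/255 = 3180/255 ≈ 12.471 → 12
B: 237×98/255 = 23226/255 ≈ 91.082 → 91
= RGB(88, 12, 91)


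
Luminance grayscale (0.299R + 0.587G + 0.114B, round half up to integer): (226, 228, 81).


Gray = 0.299×R + 0.587×G + 0.114×B
Gray = 0.299×226 + 0.587×228 + 0.114×81
Gray = 67.574 + 133.836 + 9.234
Gray = 210.644 → round half up → 211
Gray = 211


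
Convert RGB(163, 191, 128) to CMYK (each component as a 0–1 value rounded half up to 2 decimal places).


R'=163/255≈0.6392, G'=191/255≈0.7490, B'=128/255≈0.5020
K = 1 - max(R',G',B') = 1 - 191/255 = 64/255 = 0.25098… → 0.25
(1-R'-K)/(1-K) simplifies to (max-R)/max with max = 191:
C = (191-163)/191 = 28/191 = 0.14659… → 0.15
M = (191-191)/191 = 0/191 = 0 → 0.00
Y = (191-128)/191 = 63/191 = 0.32984… → 0.33
= CMYK(0.15, 0.00, 0.33, 0.25)


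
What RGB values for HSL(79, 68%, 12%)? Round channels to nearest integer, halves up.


H=79°, S=0.68, L=0.12
C = (1-|2L-1|)×S = (1-|-0.76|)×0.68 = 0.1632
H' = H/60 = 79/60 ≈ 1.3167; X = C×(1-|H' mod 2 - 1|) = 0.11152
m = L - C/2 = 0.12 - 0.0816 = 0.0384
Sector ⌊H'⌋ = 1 → (R',G',B') = (0.11152, 0.1632, 0.0)
RGB = ((R'+m)×255, (G'+m)×255, (B'+m)×255) = (38.2296, 51.408, 9.792)
Round half up → RGB(38, 51, 10)


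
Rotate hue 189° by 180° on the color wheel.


New hue = (H + rotation) mod 360
New hue = (189 + 180) mod 360
= 369 mod 360
= 9°


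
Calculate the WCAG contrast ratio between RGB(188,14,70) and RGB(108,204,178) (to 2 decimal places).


Linearize each sRGB channel c=v/255: c/12.92 if c ≤ 0.04045 else ((c+0.055)/1.055)^2.4
L = 0.2126×R_lin + 0.7152×G_lin + 0.0722×B_lin
Color 1 (188,14,70):
  R=188: 188/255≈0.7373 > 0.04045 → ((0.7373+0.055)/1.055)^2.4 ≈ 0.50289
  G=14: 14/255≈0.0549 > 0.04045 → ((0.0549+0.055)/1.055)^2.4 ≈ 0.00439
  B=70: 70/255≈0.2745 > 0.04045 → ((0.2745+0.055)/1.055)^2.4 ≈ 0.06125
  L1 = 0.2126×0.50289 + 0.7152×0.00439 + 0.0722×0.06125 ≈ 0.11448
Color 2 (108,204,178):
  R=108: 108/255≈0.4235 > 0.04045 → ((0.4235+0.055)/1.055)^2.4 ≈ 0.14996
  G=204: 204/255≈0.8000 > 0.04045 → ((0.8000+0.055)/1.055)^2.4 ≈ 0.60383
  B=178: 178/255≈0.6980 > 0.04045 → ((0.6980+0.055)/1.055)^2.4 ≈ 0.44520
  L2 = 0.2126×0.14996 + 0.7152×0.60383 + 0.0722×0.44520 ≈ 0.49588
Lighter = 0.49588, Darker = 0.11448
Ratio = (L_lighter + 0.05) / (L_darker + 0.05)
Ratio = (0.49588 + 0.05) / (0.11448 + 0.05) = 0.54588 / 0.16448 ≈ 3.3189
Ratio ≈ 3.32:1


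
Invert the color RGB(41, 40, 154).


Invert: (255-R, 255-G, 255-B)
R: 255-41 = 214
G: 255-40 = 215
B: 255-154 = 101
= RGB(214, 215, 101)


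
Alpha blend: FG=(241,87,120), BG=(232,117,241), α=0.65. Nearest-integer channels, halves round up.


C = α×F + (1-α)×B, with 1-α = 0.35
R: 0.65×241 + 0.35×232 = 156.65 + 81.20 = 237.85 → 238
G: 0.65×87 + 0.35×117 = 56.55 + 40.95 = 97.50 → 98
B: 0.65×120 + 0.35×241 = 78.00 + 84.35 = 162.35 → 162
= RGB(238, 98, 162)


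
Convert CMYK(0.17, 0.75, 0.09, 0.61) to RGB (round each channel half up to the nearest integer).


R = 255 × (1-C) × (1-K) = 255 × 0.83 × 0.39 = 82.5435 → 83
G = 255 × (1-M) × (1-K) = 255 × 0.25 × 0.39 = 24.8625 → 25
B = 255 × (1-Y) × (1-K) = 255 × 0.91 × 0.39 = 90.4995 → 90
= RGB(83, 25, 90)


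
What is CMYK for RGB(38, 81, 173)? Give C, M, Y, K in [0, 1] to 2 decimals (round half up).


R'=38/255≈0.1490, G'=81/255≈0.3176, B'=173/255≈0.6784
K = 1 - max(R',G',B') = 1 - 173/255 = 82/255 = 0.32156… → 0.32
(1-R'-K)/(1-K) simplifies to (max-R)/max with max = 173:
C = (173-38)/173 = 135/173 = 0.78034… → 0.78
M = (173-81)/173 = 92/173 = 0.53179… → 0.53
Y = (173-173)/173 = 0/173 = 0 → 0.00
= CMYK(0.78, 0.53, 0.00, 0.32)


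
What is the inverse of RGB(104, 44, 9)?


Invert: (255-R, 255-G, 255-B)
R: 255-104 = 151
G: 255-44 = 211
B: 255-9 = 246
= RGB(151, 211, 246)


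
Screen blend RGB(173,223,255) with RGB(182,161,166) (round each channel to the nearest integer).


Screen: C = 255 - (255-A)×(255-B)/255, rounded to nearest integer
R: 255 - (255-173)×(255-182)/255 = 255 - 5986/255 ≈ 255 - 23.475 = 231.525 → 232
G: 255 - (255-223)×(255-161)/255 = 255 - 3008/255 ≈ 255 - 11.796 = 243.204 → 243
B: 255 - (255-255)×(255-166)/255 = 255 - 0/255 ≈ 255 - 0.000 = 255.000 → 255
= RGB(232, 243, 255)


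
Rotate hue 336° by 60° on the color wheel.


New hue = (H + rotation) mod 360
New hue = (336 + 60) mod 360
= 396 mod 360
= 36°


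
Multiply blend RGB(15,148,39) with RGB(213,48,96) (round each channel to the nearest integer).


Multiply: C = A×B/255, rounded to nearest integer
R: 15×213/255 = 3195/255 ≈ 12.529 → 13
G: 148×48/255 = 7104/255 ≈ 27.859 → 28
B: 39×96/255 = 3744/255 ≈ 14.682 → 15
= RGB(13, 28, 15)


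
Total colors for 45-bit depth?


Colors = 2^bits = 2^45
= 35,184,372,088,832 colors


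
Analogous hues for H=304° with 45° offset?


Base hue: 304°
Left analog: (304 - 45) mod 360 = 259°
Right analog: (304 + 45) mod 360 = 349°
Analogous hues = 259° and 349°


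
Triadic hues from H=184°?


Triadic: equally spaced at 120° intervals
H1 = 184°
H2 = (184 + 120) mod 360 = 304°
H3 = (184 + 240) mod 360 = 64°
Triadic = 184°, 304°, 64°


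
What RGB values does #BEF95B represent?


BE → 190 (R)
F9 → 249 (G)
5B → 91 (B)
= RGB(190, 249, 91)


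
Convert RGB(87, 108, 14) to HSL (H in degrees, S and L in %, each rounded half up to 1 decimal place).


Normalize: R'=87/255≈0.3412, G'=108/255≈0.4235, B'=14/255≈0.0549
Max=108/255, Min=14/255, Δ=Max-Min=94/255
L = (Max+Min)/2 = (108+14)/510 = 122/510 = 0.23921… → L = 23.9%
L ≤ 0.5 → S = Δ/(Max+Min) = 94/(108+14) = 94/122 = 0.77049… → S = 77.0%
(the 1/255 factors cancel in S and H, so raw channel differences can be used)
Max is G' → H = 60 × ((B-R)/Δ + 2) = 60 × ((14-87)/94 + 2)
  -73/94 + 2 = -0.7765… + 2 = 1.2234…
  H = 60 × 1.2234… = 73.404…° → H = 73.4°
= HSL(73.4°, 77.0%, 23.9%)


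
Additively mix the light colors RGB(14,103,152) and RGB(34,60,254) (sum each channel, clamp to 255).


Additive: each channel = min(255, C₁+C₂)
R: 14+34 = 48 → 48
G: 103+60 = 163 → 163
B: 152+254 = 406 → 255
= RGB(48, 163, 255)


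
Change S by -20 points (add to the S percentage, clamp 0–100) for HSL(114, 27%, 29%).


Original S = 27%
Adjustment = -20 percentage points
New S = 27 + (-20) = 7
Clamp to [0, 100] → 7
= HSL(114°, 7%, 29%)


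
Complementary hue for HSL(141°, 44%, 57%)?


Complement = opposite side of color wheel = hue + 180°
H' = (141 + 180) mod 360 = 321°
S and L unchanged.
= HSL(321°, 44%, 57%)


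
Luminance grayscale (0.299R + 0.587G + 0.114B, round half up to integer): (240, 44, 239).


Gray = 0.299×R + 0.587×G + 0.114×B
Gray = 0.299×240 + 0.587×44 + 0.114×239
Gray = 71.760 + 25.828 + 27.246
Gray = 124.834 → round half up → 125
Gray = 125


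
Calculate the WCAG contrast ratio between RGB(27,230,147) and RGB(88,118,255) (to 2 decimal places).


Linearize each sRGB channel c=v/255: c/12.92 if c ≤ 0.04045 else ((c+0.055)/1.055)^2.4
L = 0.2126×R_lin + 0.7152×G_lin + 0.0722×B_lin
Color 1 (27,230,147):
  R=27: 27/255≈0.1059 > 0.04045 → ((0.1059+0.055)/1.055)^2.4 ≈ 0.01096
  G=230: 230/255≈0.9020 > 0.04045 → ((0.9020+0.055)/1.055)^2.4 ≈ 0.79130
  B=147: 147/255≈0.5765 > 0.04045 → ((0.5765+0.055)/1.055)^2.4 ≈ 0.29177
  L1 = 0.2126×0.01096 + 0.7152×0.79130 + 0.0722×0.29177 ≈ 0.58933
Color 2 (88,118,255):
  R=88: 88/255≈0.3451 > 0.04045 → ((0.3451+0.055)/1.055)^2.4 ≈ 0.09759
  G=118: 118/255≈0.4627 > 0.04045 → ((0.4627+0.055)/1.055)^2.4 ≈ 0.18116
  B=255: 255/255≈1.0000 > 0.04045 → ((1.0000+0.055)/1.055)^2.4 ≈ 1.00000
  L2 = 0.2126×0.09759 + 0.7152×0.18116 + 0.0722×1.00000 ≈ 0.22252
Lighter = 0.58933, Darker = 0.22252
Ratio = (L_lighter + 0.05) / (L_darker + 0.05)
Ratio = (0.58933 + 0.05) / (0.22252 + 0.05) = 0.63933 / 0.27252 ≈ 2.3460
Ratio ≈ 2.35:1


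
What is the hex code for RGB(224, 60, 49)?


R = 224 → E0 (hex)
G = 60 → 3C (hex)
B = 49 → 31 (hex)
Hex = #E03C31


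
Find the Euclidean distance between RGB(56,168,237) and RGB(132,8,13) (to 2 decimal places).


d = √[(R₁-R₂)² + (G₁-G₂)² + (B₁-B₂)²]
d = √[(56-132)² + (168-8)² + (237-13)²]
d = √[5776 + 25600 + 50176]
d = √81552
d ≈ 285.57


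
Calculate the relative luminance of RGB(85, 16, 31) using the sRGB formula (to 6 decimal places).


Linearize each channel (sRGB transfer function): c = v/255; c_lin = c/12.92 if c ≤ 0.04045, else ((c+0.055)/1.055)^2.4
  R: 85/255 ≈ 0.333333 > 0.04045 → ((0.333333+0.055)/1.055)^2.4 ≈ 0.090842
  G: 16/255 ≈ 0.062745 > 0.04045 → ((0.062745+0.055)/1.055)^2.4 ≈ 0.005182
  B: 31/255 ≈ 0.121569 > 0.04045 → ((0.121569+0.055)/1.055)^2.4 ≈ 0.013702
R_lin = 0.090842, G_lin = 0.005182, B_lin = 0.013702
L = 0.2126×R + 0.7152×G + 0.0722×B
L = 0.2126×0.090842 + 0.7152×0.005182 + 0.0722×0.013702
L ≈ 0.024008


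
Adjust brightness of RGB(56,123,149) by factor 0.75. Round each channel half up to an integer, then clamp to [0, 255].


Multiply each channel by 0.75, round half up, clamp to [0, 255]
R: 56×0.75 = 42
G: 123×0.75 = 92.25 → round → 92
B: 149×0.75 = 111.75 → round → 112
= RGB(42, 92, 112)


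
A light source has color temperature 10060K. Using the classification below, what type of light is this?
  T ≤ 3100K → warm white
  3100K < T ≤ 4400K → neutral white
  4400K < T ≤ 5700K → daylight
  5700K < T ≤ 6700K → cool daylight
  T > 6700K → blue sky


Temperature: 10060K
10060K > 6700K → blue sky
Classification: blue sky


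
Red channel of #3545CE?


Color: #3545CE
R = 35 = 53
G = 45 = 69
B = CE = 206
Red = 53


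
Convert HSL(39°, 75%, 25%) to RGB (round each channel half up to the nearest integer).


H=39°, S=0.75, L=0.25
C = (1-|2L-1|)×S = (1-|-0.50|)×0.75 = 0.375
H' = H/60 = 39/60 ≈ 0.6500; X = C×(1-|H' mod 2 - 1|) = 0.24375
m = L - C/2 = 0.25 - 0.1875 = 0.0625
Sector ⌊H'⌋ = 0 → (R',G',B') = (0.375, 0.24375, 0.0)
RGB = ((R'+m)×255, (G'+m)×255, (B'+m)×255) = (111.5625, 78.09375, 15.9375)
Round half up → RGB(112, 78, 16)


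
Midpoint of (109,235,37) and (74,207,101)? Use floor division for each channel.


Midpoint: each channel = ⌊(C₁+C₂)/2⌋
R: ⌊(109+74)/2⌋ = 91
G: ⌊(235+207)/2⌋ = 221
B: ⌊(37+101)/2⌋ = 69
= RGB(91, 221, 69)


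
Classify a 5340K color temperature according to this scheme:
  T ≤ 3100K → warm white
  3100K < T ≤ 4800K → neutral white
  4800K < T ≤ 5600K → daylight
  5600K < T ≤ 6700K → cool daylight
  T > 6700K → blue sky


Temperature: 5340K
4800K < 5340K ≤ 5600K → daylight
Classification: daylight


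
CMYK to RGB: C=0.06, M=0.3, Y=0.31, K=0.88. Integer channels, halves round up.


R = 255 × (1-C) × (1-K) = 255 × 0.94 × 0.12 = 28.764 → 29
G = 255 × (1-M) × (1-K) = 255 × 0.70 × 0.12 = 21.42 → 21
B = 255 × (1-Y) × (1-K) = 255 × 0.69 × 0.12 = 21.114 → 21
= RGB(29, 21, 21)


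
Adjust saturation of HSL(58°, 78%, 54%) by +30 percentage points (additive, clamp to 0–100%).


Original S = 78%
Adjustment = +30 percentage points
New S = 78 + (30) = 108
Clamp to [0, 100] → 100
= HSL(58°, 100%, 54%)


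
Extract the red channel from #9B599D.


Color: #9B599D
R = 9B = 155
G = 59 = 89
B = 9D = 157
Red = 155


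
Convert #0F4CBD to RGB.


0F → 15 (R)
4C → 76 (G)
BD → 189 (B)
= RGB(15, 76, 189)


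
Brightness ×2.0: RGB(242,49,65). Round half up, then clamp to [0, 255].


Multiply each channel by 2.0, round half up, clamp to [0, 255]
R: 242×2.0 = 484 → clamp → 255
G: 49×2.0 = 98
B: 65×2.0 = 130
= RGB(255, 98, 130)


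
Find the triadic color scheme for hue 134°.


Triadic: equally spaced at 120° intervals
H1 = 134°
H2 = (134 + 120) mod 360 = 254°
H3 = (134 + 240) mod 360 = 14°
Triadic = 134°, 254°, 14°


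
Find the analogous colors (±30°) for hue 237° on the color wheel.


Base hue: 237°
Left analog: (237 - 30) mod 360 = 207°
Right analog: (237 + 30) mod 360 = 267°
Analogous hues = 207° and 267°


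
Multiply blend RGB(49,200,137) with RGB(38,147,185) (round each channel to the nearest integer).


Multiply: C = A×B/255, rounded to nearest integer
R: 49×38/255 = 1862/255 ≈ 7.302 → 7
G: 200×147/255 = 29400/255 ≈ 115.294 → 115
B: 137×185/255 = 25345/255 ≈ 99.392 → 99
= RGB(7, 115, 99)


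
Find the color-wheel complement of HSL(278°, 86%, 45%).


Complement = opposite side of color wheel = hue + 180°
H' = (278 + 180) mod 360 = 98°
S and L unchanged.
= HSL(98°, 86%, 45%)


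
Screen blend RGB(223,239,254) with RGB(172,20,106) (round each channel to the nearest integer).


Screen: C = 255 - (255-A)×(255-B)/255, rounded to nearest integer
R: 255 - (255-223)×(255-172)/255 = 255 - 2656/255 ≈ 255 - 10.416 = 244.584 → 245
G: 255 - (255-239)×(255-20)/255 = 255 - 3760/255 ≈ 255 - 14.745 = 240.255 → 240
B: 255 - (255-254)×(255-106)/255 = 255 - 149/255 ≈ 255 - 0.584 = 254.416 → 254
= RGB(245, 240, 254)


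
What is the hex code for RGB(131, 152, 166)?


R = 131 → 83 (hex)
G = 152 → 98 (hex)
B = 166 → A6 (hex)
Hex = #8398A6


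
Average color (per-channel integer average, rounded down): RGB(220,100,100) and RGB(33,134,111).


Midpoint: each channel = ⌊(C₁+C₂)/2⌋
R: ⌊(220+33)/2⌋ = 126
G: ⌊(100+134)/2⌋ = 117
B: ⌊(100+111)/2⌋ = 105
= RGB(126, 117, 105)


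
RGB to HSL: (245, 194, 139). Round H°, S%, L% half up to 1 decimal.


Normalize: R'=245/255≈0.9608, G'=194/255≈0.7608, B'=139/255≈0.5451
Max=245/255, Min=139/255, Δ=Max-Min=106/255
L = (Max+Min)/2 = (245+139)/510 = 384/510 = 0.75294… → L = 75.3%
L > 0.5 → S = Δ/(2-Max-Min) = 106/(510-245-139) = 106/126 = 0.84126… → S = 84.1%
(the 1/255 factors cancel in S and H, so raw channel differences can be used)
Max is R' → H = 60 × (((G-B)/Δ) mod 6) = 60 × (((194-139)/106) mod 6)
  55/106 = 0.5188…
  H = 60 × 0.5188… = 31.132…° → H = 31.1°
= HSL(31.1°, 84.1%, 75.3%)


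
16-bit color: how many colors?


Colors = 2^bits = 2^16
= 65,536 colors


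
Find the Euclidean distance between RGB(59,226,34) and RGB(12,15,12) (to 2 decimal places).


d = √[(R₁-R₂)² + (G₁-G₂)² + (B₁-B₂)²]
d = √[(59-12)² + (226-15)² + (34-12)²]
d = √[2209 + 44521 + 484]
d = √47214
d ≈ 217.29


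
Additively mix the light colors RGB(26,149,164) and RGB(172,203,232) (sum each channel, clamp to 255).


Additive: each channel = min(255, C₁+C₂)
R: 26+172 = 198 → 198
G: 149+203 = 352 → 255
B: 164+232 = 396 → 255
= RGB(198, 255, 255)


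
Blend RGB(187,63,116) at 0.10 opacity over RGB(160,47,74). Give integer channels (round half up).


C = α×F + (1-α)×B, with 1-α = 0.90
R: 0.10×187 + 0.90×160 = 18.70 + 144.00 = 162.70 → 163
G: 0.10×63 + 0.90×47 = 6.30 + 42.30 = 48.60 → 49
B: 0.10×116 + 0.90×74 = 11.60 + 66.60 = 78.20 → 78
= RGB(163, 49, 78)


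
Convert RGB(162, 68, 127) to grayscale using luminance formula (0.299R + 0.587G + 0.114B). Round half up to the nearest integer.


Gray = 0.299×R + 0.587×G + 0.114×B
Gray = 0.299×162 + 0.587×68 + 0.114×127
Gray = 48.438 + 39.916 + 14.478
Gray = 102.832 → round half up → 103
Gray = 103


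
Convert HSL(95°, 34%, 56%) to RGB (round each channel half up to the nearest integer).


H=95°, S=0.34, L=0.56
C = (1-|2L-1|)×S = (1-|0.12|)×0.34 = 0.2992
H' = H/60 = 95/60 ≈ 1.5833; X = C×(1-|H' mod 2 - 1|) ≈ 0.1247
m = L - C/2 = 0.56 - 0.1496 = 0.4104
Sector ⌊H'⌋ = 1 → (R',G',B') = (≈0.1247, 0.2992, 0.0)
RGB = ((R'+m)×255, (G'+m)×255, (B'+m)×255) = (136.442, 180.948, 104.652)
Round half up → RGB(136, 181, 105)


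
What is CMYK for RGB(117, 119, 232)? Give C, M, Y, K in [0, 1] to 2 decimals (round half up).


R'=117/255≈0.4588, G'=119/255≈0.4667, B'=232/255≈0.9098
K = 1 - max(R',G',B') = 1 - 232/255 = 23/255 = 0.09019… → 0.09
(1-R'-K)/(1-K) simplifies to (max-R)/max with max = 232:
C = (232-117)/232 = 115/232 = 0.49568… → 0.50
M = (232-119)/232 = 113/232 = 0.48706… → 0.49
Y = (232-232)/232 = 0/232 = 0 → 0.00
= CMYK(0.50, 0.49, 0.00, 0.09)


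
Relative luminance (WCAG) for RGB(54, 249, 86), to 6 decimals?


Linearize each channel (sRGB transfer function): c = v/255; c_lin = c/12.92 if c ≤ 0.04045, else ((c+0.055)/1.055)^2.4
  R: 54/255 ≈ 0.211765 > 0.04045 → ((0.211765+0.055)/1.055)^2.4 ≈ 0.036889
  G: 249/255 ≈ 0.976471 > 0.04045 → ((0.976471+0.055)/1.055)^2.4 ≈ 0.947307
  B: 86/255 ≈ 0.337255 > 0.04045 → ((0.337255+0.055)/1.055)^2.4 ≈ 0.093059
R_lin = 0.036889, G_lin = 0.947307, B_lin = 0.093059
L = 0.2126×R + 0.7152×G + 0.0722×B
L = 0.2126×0.036889 + 0.7152×0.947307 + 0.0722×0.093059
L ≈ 0.692075


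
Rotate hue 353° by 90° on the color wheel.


New hue = (H + rotation) mod 360
New hue = (353 + 90) mod 360
= 443 mod 360
= 83°


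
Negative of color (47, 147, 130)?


Invert: (255-R, 255-G, 255-B)
R: 255-47 = 208
G: 255-147 = 108
B: 255-130 = 125
= RGB(208, 108, 125)


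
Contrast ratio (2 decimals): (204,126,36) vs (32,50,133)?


Linearize each sRGB channel c=v/255: c/12.92 if c ≤ 0.04045 else ((c+0.055)/1.055)^2.4
L = 0.2126×R_lin + 0.7152×G_lin + 0.0722×B_lin
Color 1 (204,126,36):
  R=204: 204/255≈0.8000 > 0.04045 → ((0.8000+0.055)/1.055)^2.4 ≈ 0.60383
  G=126: 126/255≈0.4941 > 0.04045 → ((0.4941+0.055)/1.055)^2.4 ≈ 0.20864
  B=36: 36/255≈0.1412 > 0.04045 → ((0.1412+0.055)/1.055)^2.4 ≈ 0.01764
  L1 = 0.2126×0.60383 + 0.7152×0.20864 + 0.0722×0.01764 ≈ 0.27886
Color 2 (32,50,133):
  R=32: 32/255≈0.1255 > 0.04045 → ((0.1255+0.055)/1.055)^2.4 ≈ 0.01444
  G=50: 50/255≈0.1961 > 0.04045 → ((0.1961+0.055)/1.055)^2.4 ≈ 0.03190
  B=133: 133/255≈0.5216 > 0.04045 → ((0.5216+0.055)/1.055)^2.4 ≈ 0.23455
  L2 = 0.2126×0.01444 + 0.7152×0.03190 + 0.0722×0.23455 ≈ 0.04282
Lighter = 0.27886, Darker = 0.04282
Ratio = (L_lighter + 0.05) / (L_darker + 0.05)
Ratio = (0.27886 + 0.05) / (0.04282 + 0.05) = 0.32886 / 0.09282 ≈ 3.5431
Ratio ≈ 3.54:1


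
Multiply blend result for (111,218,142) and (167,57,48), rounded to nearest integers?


Multiply: C = A×B/255, rounded to nearest integer
R: 111×167/255 = 18537/255 ≈ 72.694 → 73
G: 218×57/255 = 12426/255 ≈ 48.729 → 49
B: 142×48/255 = 6816/255 ≈ 26.729 → 27
= RGB(73, 49, 27)


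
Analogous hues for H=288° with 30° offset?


Base hue: 288°
Left analog: (288 - 30) mod 360 = 258°
Right analog: (288 + 30) mod 360 = 318°
Analogous hues = 258° and 318°


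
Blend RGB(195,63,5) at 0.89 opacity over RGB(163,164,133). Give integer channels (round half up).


C = α×F + (1-α)×B, with 1-α = 0.11
R: 0.89×195 + 0.11×163 = 173.55 + 17.93 = 191.48 → 191
G: 0.89×63 + 0.11×164 = 56.07 + 18.04 = 74.11 → 74
B: 0.89×5 + 0.11×133 = 4.45 + 14.63 = 19.08 → 19
= RGB(191, 74, 19)


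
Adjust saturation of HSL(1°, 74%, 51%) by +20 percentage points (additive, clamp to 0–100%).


Original S = 74%
Adjustment = +20 percentage points
New S = 74 + (20) = 94
Clamp to [0, 100] → 94
= HSL(1°, 94%, 51%)


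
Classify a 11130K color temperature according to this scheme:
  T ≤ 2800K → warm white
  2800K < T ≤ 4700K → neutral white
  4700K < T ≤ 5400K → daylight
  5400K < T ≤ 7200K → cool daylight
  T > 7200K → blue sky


Temperature: 11130K
11130K > 7200K → blue sky
Classification: blue sky


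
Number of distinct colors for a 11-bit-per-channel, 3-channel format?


Total bits = 11 bits/channel × 3 channels = 33 bits
Distinct colors = 2^33
= 8,589,934,592 colors


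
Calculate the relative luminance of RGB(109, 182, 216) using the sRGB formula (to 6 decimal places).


Linearize each channel (sRGB transfer function): c = v/255; c_lin = c/12.92 if c ≤ 0.04045, else ((c+0.055)/1.055)^2.4
  R: 109/255 ≈ 0.427451 > 0.04045 → ((0.427451+0.055)/1.055)^2.4 ≈ 0.152926
  G: 182/255 ≈ 0.713725 > 0.04045 → ((0.713725+0.055)/1.055)^2.4 ≈ 0.467784
  B: 216/255 ≈ 0.847059 > 0.04045 → ((0.847059+0.055)/1.055)^2.4 ≈ 0.686685
R_lin = 0.152926, G_lin = 0.467784, B_lin = 0.686685
L = 0.2126×R + 0.7152×G + 0.0722×B
L = 0.2126×0.152926 + 0.7152×0.467784 + 0.0722×0.686685
L ≈ 0.416650


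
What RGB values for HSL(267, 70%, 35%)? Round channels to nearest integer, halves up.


H=267°, S=0.70, L=0.35
C = (1-|2L-1|)×S = (1-|-0.30|)×0.70 = 0.49
H' = H/60 = 267/60 ≈ 4.4500; X = C×(1-|H' mod 2 - 1|) = 0.2205
m = L - C/2 = 0.35 - 0.245 = 0.105
Sector ⌊H'⌋ = 4 → (R',G',B') = (0.2205, 0.0, 0.49)
RGB = ((R'+m)×255, (G'+m)×255, (B'+m)×255) = (83.0025, 26.775, 151.725)
Round half up → RGB(83, 27, 152)


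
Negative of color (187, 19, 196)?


Invert: (255-R, 255-G, 255-B)
R: 255-187 = 68
G: 255-19 = 236
B: 255-196 = 59
= RGB(68, 236, 59)


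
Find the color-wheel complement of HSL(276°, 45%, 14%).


Complement = opposite side of color wheel = hue + 180°
H' = (276 + 180) mod 360 = 96°
S and L unchanged.
= HSL(96°, 45%, 14%)


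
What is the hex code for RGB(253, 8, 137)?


R = 253 → FD (hex)
G = 8 → 08 (hex)
B = 137 → 89 (hex)
Hex = #FD0889


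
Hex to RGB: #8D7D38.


8D → 141 (R)
7D → 125 (G)
38 → 56 (B)
= RGB(141, 125, 56)


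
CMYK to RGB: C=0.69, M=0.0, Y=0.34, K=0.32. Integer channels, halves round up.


R = 255 × (1-C) × (1-K) = 255 × 0.31 × 0.68 = 53.754 → 54
G = 255 × (1-M) × (1-K) = 255 × 1.00 × 0.68 = 173.4 → 173
B = 255 × (1-Y) × (1-K) = 255 × 0.66 × 0.68 = 114.444 → 114
= RGB(54, 173, 114)


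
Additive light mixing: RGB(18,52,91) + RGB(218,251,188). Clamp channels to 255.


Additive: each channel = min(255, C₁+C₂)
R: 18+218 = 236 → 236
G: 52+251 = 303 → 255
B: 91+188 = 279 → 255
= RGB(236, 255, 255)


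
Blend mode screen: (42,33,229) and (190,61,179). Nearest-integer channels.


Screen: C = 255 - (255-A)×(255-B)/255, rounded to nearest integer
R: 255 - (255-42)×(255-190)/255 = 255 - 13845/255 ≈ 255 - 54.294 = 200.706 → 201
G: 255 - (255-33)×(255-61)/255 = 255 - 43068/255 ≈ 255 - 168.894 = 86.106 → 86
B: 255 - (255-229)×(255-179)/255 = 255 - 1976/255 ≈ 255 - 7.749 = 247.251 → 247
= RGB(201, 86, 247)


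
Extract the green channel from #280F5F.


Color: #280F5F
R = 28 = 40
G = 0F = 15
B = 5F = 95
Green = 15


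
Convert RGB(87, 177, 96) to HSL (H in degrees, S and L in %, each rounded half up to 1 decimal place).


Normalize: R'=87/255≈0.3412, G'=177/255≈0.6941, B'=96/255≈0.3765
Max=177/255, Min=87/255, Δ=Max-Min=90/255
L = (Max+Min)/2 = (177+87)/510 = 264/510 = 0.51764… → L = 51.8%
L > 0.5 → S = Δ/(2-Max-Min) = 90/(510-177-87) = 90/246 = 0.36585… → S = 36.6%
(the 1/255 factors cancel in S and H, so raw channel differences can be used)
Max is G' → H = 60 × ((B-R)/Δ + 2) = 60 × ((96-87)/90 + 2)
  9/90 + 2 = 0.1 + 2 = 2.1
  H = 60 × 2.1 = 126° → H = 126.0°
= HSL(126.0°, 36.6%, 51.8%)


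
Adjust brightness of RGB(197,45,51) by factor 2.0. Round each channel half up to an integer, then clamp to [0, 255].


Multiply each channel by 2.0, round half up, clamp to [0, 255]
R: 197×2.0 = 394 → clamp → 255
G: 45×2.0 = 90
B: 51×2.0 = 102
= RGB(255, 90, 102)


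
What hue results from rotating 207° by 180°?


New hue = (H + rotation) mod 360
New hue = (207 + 180) mod 360
= 387 mod 360
= 27°


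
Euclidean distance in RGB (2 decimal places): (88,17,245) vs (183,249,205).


d = √[(R₁-R₂)² + (G₁-G₂)² + (B₁-B₂)²]
d = √[(88-183)² + (17-249)² + (245-205)²]
d = √[9025 + 53824 + 1600]
d = √64449
d ≈ 253.87


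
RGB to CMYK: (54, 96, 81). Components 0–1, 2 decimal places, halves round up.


R'=54/255≈0.2118, G'=96/255≈0.3765, B'=81/255≈0.3176
K = 1 - max(R',G',B') = 1 - 96/255 = 159/255 = 0.62352… → 0.62
(1-R'-K)/(1-K) simplifies to (max-R)/max with max = 96:
C = (96-54)/96 = 42/96 = 0.4375 → 0.44
M = (96-96)/96 = 0/96 = 0 → 0.00
Y = (96-81)/96 = 15/96 = 0.15625 → 0.16
= CMYK(0.44, 0.00, 0.16, 0.62)


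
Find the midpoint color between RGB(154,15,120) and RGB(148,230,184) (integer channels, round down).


Midpoint: each channel = ⌊(C₁+C₂)/2⌋
R: ⌊(154+148)/2⌋ = 151
G: ⌊(15+230)/2⌋ = 122
B: ⌊(120+184)/2⌋ = 152
= RGB(151, 122, 152)


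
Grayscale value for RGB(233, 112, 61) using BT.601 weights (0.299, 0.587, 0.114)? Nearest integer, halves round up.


Gray = 0.299×R + 0.587×G + 0.114×B
Gray = 0.299×233 + 0.587×112 + 0.114×61
Gray = 69.667 + 65.744 + 6.954
Gray = 142.365 → round half up → 142
Gray = 142


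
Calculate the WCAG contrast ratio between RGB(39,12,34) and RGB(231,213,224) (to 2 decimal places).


Linearize each sRGB channel c=v/255: c/12.92 if c ≤ 0.04045 else ((c+0.055)/1.055)^2.4
L = 0.2126×R_lin + 0.7152×G_lin + 0.0722×B_lin
Color 1 (39,12,34):
  R=39: 39/255≈0.1529 > 0.04045 → ((0.1529+0.055)/1.055)^2.4 ≈ 0.02029
  G=12: 12/255≈0.0471 > 0.04045 → ((0.0471+0.055)/1.055)^2.4 ≈ 0.00368
  B=34: 34/255≈0.1333 > 0.04045 → ((0.1333+0.055)/1.055)^2.4 ≈ 0.01600
  L1 = 0.2126×0.02029 + 0.7152×0.00368 + 0.0722×0.01600 ≈ 0.00810
Color 2 (231,213,224):
  R=231: 231/255≈0.9059 > 0.04045 → ((0.9059+0.055)/1.055)^2.4 ≈ 0.79910
  G=213: 213/255≈0.8353 > 0.04045 → ((0.8353+0.055)/1.055)^2.4 ≈ 0.66539
  B=224: 224/255≈0.8784 > 0.04045 → ((0.8784+0.055)/1.055)^2.4 ≈ 0.74540
  L2 = 0.2126×0.79910 + 0.7152×0.66539 + 0.0722×0.74540 ≈ 0.69959
Lighter = 0.69959, Darker = 0.00810
Ratio = (L_lighter + 0.05) / (L_darker + 0.05)
Ratio = (0.69959 + 0.05) / (0.00810 + 0.05) = 0.74959 / 0.05810 ≈ 12.9023
Ratio ≈ 12.90:1


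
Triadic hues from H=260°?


Triadic: equally spaced at 120° intervals
H1 = 260°
H2 = (260 + 120) mod 360 = 20°
H3 = (260 + 240) mod 360 = 140°
Triadic = 260°, 20°, 140°


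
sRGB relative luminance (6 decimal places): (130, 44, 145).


Linearize each channel (sRGB transfer function): c = v/255; c_lin = c/12.92 if c ≤ 0.04045, else ((c+0.055)/1.055)^2.4
  R: 130/255 ≈ 0.509804 > 0.04045 → ((0.509804+0.055)/1.055)^2.4 ≈ 0.223228
  G: 44/255 ≈ 0.172549 > 0.04045 → ((0.172549+0.055)/1.055)^2.4 ≈ 0.025187
  B: 145/255 ≈ 0.568627 > 0.04045 → ((0.568627+0.055)/1.055)^2.4 ≈ 0.283149
R_lin = 0.223228, G_lin = 0.025187, B_lin = 0.283149
L = 0.2126×R + 0.7152×G + 0.0722×B
L = 0.2126×0.223228 + 0.7152×0.025187 + 0.0722×0.283149
L ≈ 0.085915


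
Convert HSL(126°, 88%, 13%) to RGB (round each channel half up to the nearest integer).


H=126°, S=0.88, L=0.13
C = (1-|2L-1|)×S = (1-|-0.74|)×0.88 = 0.2288
H' = H/60 = 126/60 ≈ 2.1000; X = C×(1-|H' mod 2 - 1|) = 0.02288
m = L - C/2 = 0.13 - 0.1144 = 0.0156
Sector ⌊H'⌋ = 2 → (R',G',B') = (0.0, 0.2288, 0.02288)
RGB = ((R'+m)×255, (G'+m)×255, (B'+m)×255) = (3.978, 62.322, 9.8124)
Round half up → RGB(4, 62, 10)


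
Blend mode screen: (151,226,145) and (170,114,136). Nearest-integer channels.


Screen: C = 255 - (255-A)×(255-B)/255, rounded to nearest integer
R: 255 - (255-151)×(255-170)/255 = 255 - 8840/255 ≈ 255 - 34.667 = 220.333 → 220
G: 255 - (255-226)×(255-114)/255 = 255 - 4089/255 ≈ 255 - 16.035 = 238.965 → 239
B: 255 - (255-145)×(255-136)/255 = 255 - 13090/255 ≈ 255 - 51.333 = 203.667 → 204
= RGB(220, 239, 204)


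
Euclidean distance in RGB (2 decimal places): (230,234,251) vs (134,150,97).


d = √[(R₁-R₂)² + (G₁-G₂)² + (B₁-B₂)²]
d = √[(230-134)² + (234-150)² + (251-97)²]
d = √[9216 + 7056 + 23716]
d = √39988
d ≈ 199.97


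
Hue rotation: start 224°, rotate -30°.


New hue = (H + rotation) mod 360
New hue = (224 -30) mod 360
= 194 mod 360
= 194°


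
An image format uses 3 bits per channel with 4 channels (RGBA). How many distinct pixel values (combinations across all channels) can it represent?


Total bits = 3 bits/channel × 4 channels = 12 bits
Distinct pixel values = 2^12
= 4,096 pixel values


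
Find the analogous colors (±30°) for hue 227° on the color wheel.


Base hue: 227°
Left analog: (227 - 30) mod 360 = 197°
Right analog: (227 + 30) mod 360 = 257°
Analogous hues = 197° and 257°


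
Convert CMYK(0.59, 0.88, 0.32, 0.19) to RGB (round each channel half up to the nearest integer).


R = 255 × (1-C) × (1-K) = 255 × 0.41 × 0.81 = 84.6855 → 85
G = 255 × (1-M) × (1-K) = 255 × 0.12 × 0.81 = 24.786 → 25
B = 255 × (1-Y) × (1-K) = 255 × 0.68 × 0.81 = 140.454 → 140
= RGB(85, 25, 140)


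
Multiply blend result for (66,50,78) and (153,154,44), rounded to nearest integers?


Multiply: C = A×B/255, rounded to nearest integer
R: 66×153/255 = 10098/255 ≈ 39.600 → 40
G: 50×154/255 = 7700/255 ≈ 30.196 → 30
B: 78×44/255 = 3432/255 ≈ 13.459 → 13
= RGB(40, 30, 13)


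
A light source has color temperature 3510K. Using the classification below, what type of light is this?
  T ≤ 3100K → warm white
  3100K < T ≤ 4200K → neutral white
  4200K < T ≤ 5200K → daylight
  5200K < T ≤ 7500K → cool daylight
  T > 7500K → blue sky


Temperature: 3510K
3100K < 3510K ≤ 4200K → neutral white
Classification: neutral white
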